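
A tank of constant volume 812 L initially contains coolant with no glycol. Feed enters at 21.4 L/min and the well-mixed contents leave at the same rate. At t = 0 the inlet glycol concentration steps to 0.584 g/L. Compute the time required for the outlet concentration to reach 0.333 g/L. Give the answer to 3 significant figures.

Species balance: V dC/dt = Q(C_in − C) ⇒ τ = V/Q = 37.944 min.
C(t) = C_in + (C₀ − C_in) e^(−t/τ). Set C = 0.333 and solve for t:
e^(−t/τ) = (C − C_in)/(C₀ − C_in) = (0.333 − 0.584)/(0 − 0.584) = 0.42979
t = −τ ln(…) = 37.944 × 0.84445 = 32.042 min.

32.0 min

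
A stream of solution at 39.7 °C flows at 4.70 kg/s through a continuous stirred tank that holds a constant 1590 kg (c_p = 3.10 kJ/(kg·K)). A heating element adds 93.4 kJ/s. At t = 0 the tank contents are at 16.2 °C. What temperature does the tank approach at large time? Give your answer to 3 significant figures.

46.1 °C

M c_p dT/dt = ṁ c_p (T_in − T) + Q̇.
At steady state dT/dt = 0 ⇒ T_ss = T_in + Q̇/(ṁ c_p) = 39.7 + 93.4/(4.70·3.10) = 46.110 °C.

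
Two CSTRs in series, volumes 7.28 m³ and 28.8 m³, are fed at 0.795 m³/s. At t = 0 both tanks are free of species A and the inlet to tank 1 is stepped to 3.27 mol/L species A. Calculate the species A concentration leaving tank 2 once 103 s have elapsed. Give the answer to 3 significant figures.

3.02 mol/L

Time constants: τᵢ = Vᵢ/Q for each well-mixed tank.
τ₁ = 7.28/0.795 = 9.1572 s; τ₂ = 28.8/0.795 = 36.226 s.
Solving the cascade with C₁(0)=C₂(0)=0 gives C₂(t) = C_in[1 − (τ₁ e^(−t/τ₁) − τ₂ e^(−t/τ₂))/(τ₁ − τ₂)].
At t = 103: e^(−t/τ₁) = 1.3034e-05, e^(−t/τ₂) = 0.058237.
C₂ = 3.27·[1 − (9.1572·1.3034e-05 − 36.226·0.058237)/(-27.069)] = 3.27·0.92207 = 3.0152 mol/L.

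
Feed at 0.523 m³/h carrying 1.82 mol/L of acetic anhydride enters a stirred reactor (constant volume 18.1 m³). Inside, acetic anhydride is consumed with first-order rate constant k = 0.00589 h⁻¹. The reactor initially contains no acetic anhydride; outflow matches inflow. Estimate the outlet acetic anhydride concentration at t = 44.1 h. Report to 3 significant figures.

1.19 mol/L

V dC/dt = Q(C_in − C) − k V C.
This is linear with rate a = Q/V + k = 0.034785 h⁻¹.
C_ss = Q C_in/(Q + kV) = 1.5118 mol/L; C(t) = C_ss + (C₀ − C_ss) e^(−a t).
C(44.1) = 1.5118 + (-1.5118)·e^(−0.034785·44.1) = 1.5118 + (-1.5118)·0.21567 = 1.1858 mol/L.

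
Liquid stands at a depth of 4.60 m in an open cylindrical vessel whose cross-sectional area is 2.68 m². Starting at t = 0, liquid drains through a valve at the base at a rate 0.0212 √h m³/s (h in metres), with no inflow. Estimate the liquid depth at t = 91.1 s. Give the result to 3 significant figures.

With no inflow, A dh/dt = −0.0212 √h.
Separate and integrate: 2(√h − √h₀) = −(0.0212/A) t.
√h = √4.60 − 0.0212·91.1/(2·2.68) = 2.1448 − 0.36032 = 1.7844.
h = 1.7844² = 3.1842 m.

3.18 m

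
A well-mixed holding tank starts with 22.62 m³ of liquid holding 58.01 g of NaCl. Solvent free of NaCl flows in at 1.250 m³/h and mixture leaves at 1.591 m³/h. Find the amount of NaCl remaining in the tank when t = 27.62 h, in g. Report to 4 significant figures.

4.703 g

Total volume: dV/dt = Q_in − Q_out = -0.341000 m³/h, so V(t) = 22.62 − 0.341000 t and V(27.62) = 13.2016 m³.
No NaCl enters, so dm/dt = −Q_out · (m/V).
dm/m = −Q_out dt/(V₀ − 0.341000 t); integrating gives ln(m/m₀) = −(Q_out/(Q_in−Q_out)) ln(V/V₀).
m = m₀ (V₀/V)^(Q_out/(Q_in−Q_out)) = 58.01 × (22.62/13.2016)^(-4.66569) = 4.70277 g.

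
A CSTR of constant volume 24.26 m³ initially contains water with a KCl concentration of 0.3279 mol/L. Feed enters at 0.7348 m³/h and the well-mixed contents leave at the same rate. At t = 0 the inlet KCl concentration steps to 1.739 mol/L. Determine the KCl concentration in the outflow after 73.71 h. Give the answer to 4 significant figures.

Species balance on the tank: V dC/dt = Q(C_in − C).
So dC/dt = (C_in − C)/τ with τ = V/Q = 24.26/0.7348 = 33.0158 h.
C approaches C_in exponentially: C(t) = C_in + (C₀ − C_in) e^(−t/τ).
C(73.71) = 1.739 + (0.3279 − 1.739)·e^(−73.71/33.0158) = 1.739 + (-1.41110)·0.107253 = 1.58766 mol/L.

1.588 mol/L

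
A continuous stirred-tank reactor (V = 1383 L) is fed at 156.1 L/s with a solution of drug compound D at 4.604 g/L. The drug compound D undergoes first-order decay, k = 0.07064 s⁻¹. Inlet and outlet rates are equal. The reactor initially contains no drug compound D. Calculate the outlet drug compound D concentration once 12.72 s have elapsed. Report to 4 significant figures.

2.557 g/L

Species balance: V dC/dt = Q C_in − Q C − k V C.
dC/dt = (Q/V) C_in − (Q/V + k) C; effective rate a = Q/V + k = 0.112871 + 0.07064 = 0.183511 s⁻¹.
C_ss = Q C_in/(Q + kV) = 2.83175 g/L; C(t) = C_ss + (C₀ − C_ss) e^(−a t).
C(12.72) = 2.83175 + (-2.83175)·e^(−0.183511·12.72) = 2.83175 + (-2.83175)·0.0968827 = 2.55740 g/L.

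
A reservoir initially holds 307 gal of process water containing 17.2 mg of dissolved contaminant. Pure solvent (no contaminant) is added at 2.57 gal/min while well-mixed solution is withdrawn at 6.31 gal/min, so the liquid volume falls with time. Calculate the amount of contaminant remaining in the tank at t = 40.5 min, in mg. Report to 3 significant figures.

Total volume: dV/dt = Q_in − Q_out = -3.7400 gal/min, so V(t) = 307 − 3.7400 t and V(40.5) = 155.53 gal.
Species balance (pure solvent in): dm/dt = −Q_out · m/V(t).
Separate: dm/m = −Q_out dt/V(t) ⇒ ln(m/m₀) = −(Q_out/(Q_in−Q_out)) ln(V/V₀).
m = m₀ (V₀/V)^(Q_out/(Q_in−Q_out)) = 17.2 × (307/155.53)^(-1.6872) = 5.4609 mg.

5.46 mg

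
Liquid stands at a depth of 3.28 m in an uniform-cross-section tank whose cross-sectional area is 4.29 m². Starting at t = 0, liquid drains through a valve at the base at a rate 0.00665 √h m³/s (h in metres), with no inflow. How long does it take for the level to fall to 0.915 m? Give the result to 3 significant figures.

1100 s

Unsteady balance on liquid volume: A dh/dt = −0.00665 √h.
This is separable: 2 d(√h)/dt = −0.00665/A, so √h = √h₀ − (0.00665/(2A)) t.
t = 2A(√h₀ − √h)/0.00665 = 2·4.29·(√3.28 − √0.915)/0.00665
  = 8.5800 × (1.8111 − 0.95656) / 0.00665 = 1102.5 s.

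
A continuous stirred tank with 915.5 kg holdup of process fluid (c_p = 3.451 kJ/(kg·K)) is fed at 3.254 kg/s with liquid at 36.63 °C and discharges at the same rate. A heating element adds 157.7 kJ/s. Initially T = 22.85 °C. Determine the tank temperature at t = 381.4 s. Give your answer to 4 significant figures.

M c_p dT/dt = ṁ c_p (T_in − T) + Q̇.
τ = M/ṁ = 281.346 s; T_ss = T_in + Q̇/(ṁ c_p) = 36.63 + 157.7/(3.254·3.451) = 50.6733 °C.
This is linear first-order; T(t) = T_ss + (T₀ − T_ss) e^(−t/τ).
T(381.4) = 50.6733 + (-27.8233)·e^(−381.4/281.346) = 50.6733 + (-27.8233)·0.257786 = 43.5008 °C.

43.50 °C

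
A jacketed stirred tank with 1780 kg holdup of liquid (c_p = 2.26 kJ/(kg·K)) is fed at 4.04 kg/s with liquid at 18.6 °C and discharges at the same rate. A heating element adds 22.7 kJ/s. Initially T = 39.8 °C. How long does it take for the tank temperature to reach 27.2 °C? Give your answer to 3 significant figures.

Energy balance: M c_p dT/dt = ṁ c_p (T_in − T) + 22.7.
τ = M/ṁ = 440.59 s; T_ss = T_in + Q̇/(ṁ c_p) = 21.086 °C.
T(t) = T_ss + (T₀ − T_ss) e^(−t/τ). Set T = 27.2:
e^(−t/τ) = (27.2 − 21.086)/(39.8 − 21.086) = 0.32670
t = −440.59 · ln(0.32670) = 492.90 s.

493 s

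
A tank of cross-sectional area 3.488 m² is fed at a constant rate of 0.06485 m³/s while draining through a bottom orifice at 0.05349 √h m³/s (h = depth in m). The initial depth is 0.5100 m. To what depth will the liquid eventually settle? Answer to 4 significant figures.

Unsteady balance on liquid volume: A dh/dt = Q_in − 0.05349 √h. At steady state dh/dt = 0:
Q_in = 0.05349 √h_ss ⇒ √h_ss = 0.06485/0.05349 = 1.21238.
h_ss = 1.21238² = 1.46986 m. (Since h₀ = 0.5100 m < h_ss, the level will rise toward this value.)

1.470 m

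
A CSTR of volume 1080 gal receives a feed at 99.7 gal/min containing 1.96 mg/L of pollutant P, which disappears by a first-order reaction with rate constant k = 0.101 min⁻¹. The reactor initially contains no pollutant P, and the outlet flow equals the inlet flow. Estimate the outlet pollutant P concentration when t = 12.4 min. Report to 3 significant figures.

0.851 mg/L

Species balance: V dC/dt = Q C_in − Q C − k V C.
This is linear with rate a = Q/V + k = 0.19331 min⁻¹.
C_ss = Q C_in/(Q + kV) = 0.93597 mg/L; C(t) = C_ss + (C₀ − C_ss) e^(−a t).
C(12.4) = 0.93597 + (-0.93597)·e^(−0.19331·12.4) = 0.93597 + (-0.93597)·0.090981 = 0.85082 mg/L.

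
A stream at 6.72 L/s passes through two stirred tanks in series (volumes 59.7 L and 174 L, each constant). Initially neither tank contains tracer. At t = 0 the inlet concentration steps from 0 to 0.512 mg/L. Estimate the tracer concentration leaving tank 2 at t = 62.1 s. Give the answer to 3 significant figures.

0.441 mg/L

Time constants: τᵢ = Vᵢ/Q for each well-mixed tank.
τ₁ = 59.7/6.72 = 8.8839 s; τ₂ = 174/6.72 = 25.893 s.
Solving the cascade with C₁(0)=C₂(0)=0 gives C₂(t) = C_in[1 − (τ₁ e^(−t/τ₁) − τ₂ e^(−t/τ₂))/(τ₁ − τ₂)].
At t = 62.1: e^(−t/τ₁) = 0.00092091, e^(−t/τ₂) = 0.090868.
C₂ = 0.512·[1 − (8.8839·0.00092091 − 25.893·0.090868)/(-17.009)] = 0.512·0.86215 = 0.44142 mg/L.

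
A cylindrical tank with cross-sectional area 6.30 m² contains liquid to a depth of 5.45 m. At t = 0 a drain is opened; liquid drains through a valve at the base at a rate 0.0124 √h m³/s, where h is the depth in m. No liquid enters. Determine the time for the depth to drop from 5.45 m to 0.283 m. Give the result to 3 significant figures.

With no inflow, A dh/dt = −0.0124 √h.
Separate and integrate: 2(√h − √h₀) = −(0.0124/A) t.
t = 2A(√h₀ − √h)/0.0124 = 2·6.30·(√5.45 − √0.283)/0.0124
  = 12.600 × (2.3345 − 0.53198) / 0.0124 = 1831.6 s.

1830 s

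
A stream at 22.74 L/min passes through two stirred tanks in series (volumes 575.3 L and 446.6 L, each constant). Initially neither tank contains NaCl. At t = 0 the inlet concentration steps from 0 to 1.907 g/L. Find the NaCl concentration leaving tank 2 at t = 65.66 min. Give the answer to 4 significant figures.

1.505 g/L

Species balance on tank i: dCᵢ/dt = (Cᵢ₋₁ − Cᵢ)/τᵢ with τᵢ = Vᵢ/Q.
τ₁ = 575.3/22.74 = 25.2990 min; τ₂ = 446.6/22.74 = 19.6394 min.
Solving the cascade with C₁(0)=C₂(0)=0 gives C₂(t) = C_in[1 − (τ₁ e^(−t/τ₁) − τ₂ e^(−t/τ₂))/(τ₁ − τ₂)].
At t = 65.66: e^(−t/τ₁) = 0.0746193, e^(−t/τ₂) = 0.0353210.
C₂ = 1.907·[1 − (25.2990·0.0746193 − 19.6394·0.0353210)/(5.65963)] = 1.907·0.789012 = 1.50465 g/L.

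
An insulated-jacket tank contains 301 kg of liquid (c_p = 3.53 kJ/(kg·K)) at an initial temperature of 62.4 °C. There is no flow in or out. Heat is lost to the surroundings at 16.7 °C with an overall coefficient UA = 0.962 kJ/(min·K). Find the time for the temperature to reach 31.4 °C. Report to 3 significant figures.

M c_p dT/dt = −UA(T − T_amb).
τ = M c_p/UA = 1104.5 min; T_ss = T_amb = 16.700 °C.
T(t) = T_ss + (T₀ − T_ss)e^(−t/τ); set T = 31.4:
t = −τ ln[(T − T_ss)/(T₀ − T_ss)] = −1104.5 · ln(0.32166) = 1252.8 min.

1250 min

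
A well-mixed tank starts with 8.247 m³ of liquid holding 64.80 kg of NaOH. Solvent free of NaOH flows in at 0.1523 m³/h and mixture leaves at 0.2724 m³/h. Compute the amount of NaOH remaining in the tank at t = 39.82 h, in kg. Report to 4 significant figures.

Total volume: dV/dt = Q_in − Q_out = -0.120100 m³/h, so V(t) = 8.247 − 0.120100 t and V(39.82) = 3.46462 m³.
No NaOH enters, so dm/dt = −Q_out · (m/V).
Separate: dm/m = −Q_out dt/V(t) ⇒ ln(m/m₀) = −(Q_out/(Q_in−Q_out)) ln(V/V₀).
m = m₀ (V₀/V)^(Q_out/(Q_in−Q_out)) = 64.80 × (8.247/3.46462)^(-2.26811) = 9.06385 kg.

9.064 kg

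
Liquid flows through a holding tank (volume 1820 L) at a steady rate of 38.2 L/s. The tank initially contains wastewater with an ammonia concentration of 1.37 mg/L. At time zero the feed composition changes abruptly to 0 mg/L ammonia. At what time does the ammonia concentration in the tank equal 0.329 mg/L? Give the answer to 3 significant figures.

Species balance: V dC/dt = Q(C_in − C) ⇒ τ = V/Q = 47.644 s.
C(t) = C_in + (C₀ − C_in) e^(−t/τ). Set C = 0.329 and solve for t:
e^(−t/τ) = (C − C_in)/(C₀ − C_in) = (0.329 − 0)/(1.37 − 0) = 0.24015
t = −τ ln(…) = 47.644 × 1.4265 = 67.965 s.

68.0 s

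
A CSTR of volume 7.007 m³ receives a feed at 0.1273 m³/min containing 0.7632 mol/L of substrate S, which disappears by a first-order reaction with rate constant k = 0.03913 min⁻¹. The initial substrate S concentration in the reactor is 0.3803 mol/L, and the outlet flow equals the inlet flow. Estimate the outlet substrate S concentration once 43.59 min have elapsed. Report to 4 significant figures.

Species balance: V dC/dt = Q C_in − Q C − k V C.
dC/dt = (Q/V) C_in − (Q/V + k) C; effective rate a = Q/V + k = 0.0181675 + 0.03913 = 0.0572975 min⁻¹.
C_ss = Q C_in/(Q + kV) = 0.241991 mol/L; C(t) = C_ss + (C₀ − C_ss) e^(−a t).
C(43.59) = 0.241991 + (0.138309)·e^(−0.0572975·43.59) = 0.241991 + (0.138309)·0.0822822 = 0.253371 mol/L.

0.2534 mol/L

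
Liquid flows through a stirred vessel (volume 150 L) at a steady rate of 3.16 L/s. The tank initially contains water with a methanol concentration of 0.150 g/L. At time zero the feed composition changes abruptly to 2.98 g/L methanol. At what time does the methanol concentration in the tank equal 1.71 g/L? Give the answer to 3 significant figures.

Species balance: V dC/dt = Q(C_in − C) ⇒ τ = V/Q = 47.468 s.
C(t) = C_in + (C₀ − C_in) e^(−t/τ). Set C = 1.71 and solve for t:
e^(−t/τ) = (C − C_in)/(C₀ − C_in) = (1.71 − 2.98)/(0.150 − 2.98) = 0.44876
t = −τ ln(…) = 47.468 × 0.80126 = 38.034 s.

38.0 s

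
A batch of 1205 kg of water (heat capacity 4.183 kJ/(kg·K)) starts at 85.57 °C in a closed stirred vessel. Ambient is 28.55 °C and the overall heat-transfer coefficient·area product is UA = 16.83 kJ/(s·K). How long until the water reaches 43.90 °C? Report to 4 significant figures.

393.0 s

M c_p dT/dt = −UA(T − T_amb).
τ = M c_p/UA = 299.496 s; T_ss = T_amb = 28.5500 °C.
T(t) = T_ss + (T₀ − T_ss)e^(−t/τ); set T = 43.90:
t = −τ ln[(T − T_ss)/(T₀ − T_ss)] = −299.496 · ln(0.269204) = 393.024 s.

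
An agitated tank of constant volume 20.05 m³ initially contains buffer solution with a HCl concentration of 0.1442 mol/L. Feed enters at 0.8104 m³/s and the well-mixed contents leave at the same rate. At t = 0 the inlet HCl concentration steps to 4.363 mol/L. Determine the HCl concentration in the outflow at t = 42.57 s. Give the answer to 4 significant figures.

Accumulation = in − out for the solute gives V dC/dt = Q(C_in − C).
Rewrite as dC/dt + C/τ = C_in/τ, τ = V/Q = 24.7409 s.
C approaches C_in exponentially: C(t) = C_in + (C₀ − C_in) e^(−t/τ).
C(42.57) = 4.363 + (0.1442 − 4.363)·e^(−42.57/24.7409) = 4.363 + (-4.21880)·0.178953 = 3.60804 mol/L.

3.608 mol/L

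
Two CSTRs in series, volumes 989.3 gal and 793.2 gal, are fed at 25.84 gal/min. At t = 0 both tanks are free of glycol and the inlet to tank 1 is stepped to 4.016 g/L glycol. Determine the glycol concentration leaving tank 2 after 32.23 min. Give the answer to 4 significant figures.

Species balance on tank i: dCᵢ/dt = (Cᵢ₋₁ − Cᵢ)/τᵢ with τᵢ = Vᵢ/Q.
τ₁ = 989.3/25.84 = 38.2856 min; τ₂ = 793.2/25.84 = 30.6966 min.
Tank 1: C₁ = C_in(1 − e^(−t/τ₁)). Tank 2 (τ₁ ≠ τ₂): C₂ = C_in[1 − (τ₁ e^(−t/τ₁) − τ₂ e^(−t/τ₂))/(τ₁ − τ₂)].
At t = 32.23: e^(−t/τ₁) = 0.430921, e^(−t/τ₂) = 0.349954.
C₂ = 4.016·[1 − (38.2856·0.430921 − 30.6966·0.349954)/(7.58901)] = 4.016·0.241578 = 0.970178 g/L.

0.9702 g/L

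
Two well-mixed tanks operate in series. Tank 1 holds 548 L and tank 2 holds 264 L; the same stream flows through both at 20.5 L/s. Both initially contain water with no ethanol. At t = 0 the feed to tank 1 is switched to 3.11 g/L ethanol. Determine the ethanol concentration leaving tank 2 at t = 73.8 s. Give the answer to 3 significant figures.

2.74 g/L

Species balance on tank i: dCᵢ/dt = (Cᵢ₋₁ − Cᵢ)/τᵢ with τᵢ = Vᵢ/Q.
τ₁ = 548/20.5 = 26.732 s; τ₂ = 264/20.5 = 12.878 s.
Tank 1: C₁ = C_in(1 − e^(−t/τ₁)). Tank 2 (τ₁ ≠ τ₂): C₂ = C_in[1 − (τ₁ e^(−t/τ₁) − τ₂ e^(−t/τ₂))/(τ₁ − τ₂)].
At t = 73.8: e^(−t/τ₁) = 0.063243, e^(−t/τ₂) = 0.0032449.
C₂ = 3.11·[1 − (26.732·0.063243 − 12.878·0.0032449)/(13.854)] = 3.11·0.88098 = 2.7399 g/L.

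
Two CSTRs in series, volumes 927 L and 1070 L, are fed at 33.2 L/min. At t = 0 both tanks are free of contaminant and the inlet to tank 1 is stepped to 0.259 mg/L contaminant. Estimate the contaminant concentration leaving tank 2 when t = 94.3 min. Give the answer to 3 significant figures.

Time constants: τᵢ = Vᵢ/Q for each well-mixed tank.
τ₁ = 927/33.2 = 27.922 min; τ₂ = 1070/33.2 = 32.229 min.
Solving the cascade with C₁(0)=C₂(0)=0 gives C₂(t) = C_in[1 − (τ₁ e^(−t/τ₁) − τ₂ e^(−t/τ₂))/(τ₁ − τ₂)].
At t = 94.3: e^(−t/τ₁) = 0.034139, e^(−t/τ₂) = 0.053614.
C₂ = 0.259·[1 − (27.922·0.034139 − 32.229·0.053614)/(-4.3072)] = 0.259·0.82014 = 0.21242 mg/L.

0.212 mg/L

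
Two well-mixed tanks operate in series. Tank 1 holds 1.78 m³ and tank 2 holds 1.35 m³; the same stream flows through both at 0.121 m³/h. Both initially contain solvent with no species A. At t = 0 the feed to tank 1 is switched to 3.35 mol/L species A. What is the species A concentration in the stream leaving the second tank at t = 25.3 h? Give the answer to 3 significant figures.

1.96 mol/L

Time constants: τᵢ = Vᵢ/Q for each well-mixed tank.
τ₁ = 1.78/0.121 = 14.711 h; τ₂ = 1.35/0.121 = 11.157 h.
Solving the cascade with C₁(0)=C₂(0)=0 gives C₂(t) = C_in[1 − (τ₁ e^(−t/τ₁) − τ₂ e^(−t/τ₂))/(τ₁ − τ₂)].
At t = 25.3: e^(−t/τ₁) = 0.17910, e^(−t/τ₂) = 0.10356.
C₂ = 3.35·[1 − (14.711·0.17910 − 11.157·0.10356)/(3.5537)] = 3.35·0.58375 = 1.9556 mol/L.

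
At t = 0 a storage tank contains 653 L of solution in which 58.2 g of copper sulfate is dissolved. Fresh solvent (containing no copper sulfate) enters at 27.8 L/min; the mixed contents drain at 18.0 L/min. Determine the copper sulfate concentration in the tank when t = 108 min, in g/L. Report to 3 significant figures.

Total volume: dV/dt = Q_in − Q_out = 9.8000 L/min, so V(t) = 653 + 9.8000 t and V(108) = 1711.4 L.
Species balance (pure solvent in): dm/dt = −Q_out · m/V(t).
dm/m = −Q_out dt/(V₀ + 9.8000 t); integrating gives ln(m/m₀) = −(Q_out/(Q_in−Q_out)) ln(V/V₀).
m = m₀ (V₀/V)^(Q_out/(Q_in−Q_out)) = 58.2 × (653/1711.4)^(1.8367) = 9.9166 g.
C = m/V = 9.9166/1711.4 = 0.0057944 g/L.

0.00579 g/L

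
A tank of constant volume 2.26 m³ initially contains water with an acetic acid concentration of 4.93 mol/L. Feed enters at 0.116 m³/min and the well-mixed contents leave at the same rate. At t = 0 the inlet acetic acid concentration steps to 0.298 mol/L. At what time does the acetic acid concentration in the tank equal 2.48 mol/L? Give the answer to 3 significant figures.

14.7 min

Species balance: V dC/dt = Q(C_in − C) ⇒ τ = V/Q = 19.483 min.
C(t) = C_in + (C₀ − C_in) e^(−t/τ). Set C = 2.48 and solve for t:
e^(−t/τ) = (C − C_in)/(C₀ − C_in) = (2.48 − 0.298)/(4.93 − 0.298) = 0.47107
t = −τ ln(…) = 19.483 × 0.75275 = 14.666 min.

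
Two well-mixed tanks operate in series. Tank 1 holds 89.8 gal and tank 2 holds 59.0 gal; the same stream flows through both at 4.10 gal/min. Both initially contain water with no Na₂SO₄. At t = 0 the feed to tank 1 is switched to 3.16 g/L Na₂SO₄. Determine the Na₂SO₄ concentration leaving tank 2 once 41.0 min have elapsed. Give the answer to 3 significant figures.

2.09 g/L

Each tank obeys Vᵢ dCᵢ/dt = Q(Cᵢ₋₁ − Cᵢ), so τᵢ = Vᵢ/Q.
τ₁ = 89.8/4.10 = 21.902 min; τ₂ = 59.0/4.10 = 14.390 min.
Tank 1: C₁ = C_in(1 − e^(−t/τ₁)). Tank 2 (τ₁ ≠ τ₂): C₂ = C_in[1 − (τ₁ e^(−t/τ₁) − τ₂ e^(−t/τ₂))/(τ₁ − τ₂)].
At t = 41.0: e^(−t/τ₁) = 0.15383, e^(−t/τ₂) = 0.057893.
C₂ = 3.16·[1 − (21.902·0.15383 − 14.390·0.057893)/(7.5122)] = 3.16·0.66241 = 2.0932 g/L.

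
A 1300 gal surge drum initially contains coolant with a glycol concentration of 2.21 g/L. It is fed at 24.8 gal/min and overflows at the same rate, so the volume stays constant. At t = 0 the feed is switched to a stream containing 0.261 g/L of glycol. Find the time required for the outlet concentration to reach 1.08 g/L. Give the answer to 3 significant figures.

Species balance on the tank: V dC/dt = Q(C_in − C), so τ = V/Q = 52.419 min.
C(t) = C_in + (C₀ − C_in) e^(−t/τ). Set C = 1.08 and solve for t:
e^(−t/τ) = (C − C_in)/(C₀ − C_in) = (1.08 − 0.261)/(2.21 − 0.261) = 0.42022
t = −τ ln(…) = 52.419 × 0.86699 = 45.447 min.

45.4 min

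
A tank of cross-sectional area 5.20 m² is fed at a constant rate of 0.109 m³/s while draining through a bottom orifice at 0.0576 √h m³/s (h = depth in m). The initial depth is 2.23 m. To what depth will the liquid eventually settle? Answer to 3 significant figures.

3.58 m

Volume balance on the tank: A dh/dt = Q_in − 0.0576 √h. At steady state dh/dt = 0:
Q_in = 0.0576 √h_ss ⇒ √h_ss = 0.109/0.0576 = 1.8924.
h_ss = 1.8924² = 3.5810 m. (Since h₀ = 2.23 m < h_ss, the level will rise toward this value.)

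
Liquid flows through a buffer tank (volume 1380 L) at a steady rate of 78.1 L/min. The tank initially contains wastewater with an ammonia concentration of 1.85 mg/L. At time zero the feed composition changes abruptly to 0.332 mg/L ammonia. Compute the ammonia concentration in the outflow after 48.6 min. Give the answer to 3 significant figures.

0.429 mg/L

Species balance on the tank: V dC/dt = Q(C_in − C).
Time constant τ = V/Q = 1380/78.1 = 17.670 min.
This is linear first-order; C(t) = C_in + (C₀ − C_in) e^(−t/τ).
C(48.6) = 0.332 + (1.85 − 0.332)·e^(−48.6/17.670) = 0.332 + (1.5180)·0.063897 = 0.42900 mg/L.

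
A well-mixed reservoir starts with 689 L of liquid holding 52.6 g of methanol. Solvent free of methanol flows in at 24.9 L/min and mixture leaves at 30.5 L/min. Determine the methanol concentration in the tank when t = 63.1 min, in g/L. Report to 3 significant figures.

0.00312 g/L

Total volume: dV/dt = Q_in − Q_out = -5.6000 L/min, so V(t) = 689 − 5.6000 t and V(63.1) = 335.64 L.
No methanol enters, so dm/dt = −Q_out · (m/V).
dm/m = −Q_out dt/(V₀ − 5.6000 t); integrating gives ln(m/m₀) = −(Q_out/(Q_in−Q_out)) ln(V/V₀).
m = m₀ (V₀/V)^(Q_out/(Q_in−Q_out)) = 52.6 × (689/335.64)^(-5.4464) = 1.0467 g.
C = m/V = 1.0467/335.64 = 0.0031185 g/L.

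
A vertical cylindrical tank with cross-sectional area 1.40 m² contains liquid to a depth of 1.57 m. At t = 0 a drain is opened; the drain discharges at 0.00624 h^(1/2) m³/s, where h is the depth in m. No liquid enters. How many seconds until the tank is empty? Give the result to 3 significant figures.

562 s

A dh/dt = −Q_out = −0.00624 √h.
This is separable: 2 d(√h)/dt = −0.00624/A, so √h = √h₀ − (0.00624/(2A)) t.
Tank is empty when √h = 0: t_empty = 2A√h₀/0.00624.
t_empty = 2·1.40·√1.57/0.00624 = 2.8000·1.2530/0.00624 = 562.24 s.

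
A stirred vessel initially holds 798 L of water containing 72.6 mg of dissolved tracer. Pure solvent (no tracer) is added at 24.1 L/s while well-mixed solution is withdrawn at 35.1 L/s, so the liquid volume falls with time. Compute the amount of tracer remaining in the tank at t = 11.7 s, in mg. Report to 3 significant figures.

Total volume: dV/dt = Q_in − Q_out = -11.000 L/s, so V(t) = 798 − 11.000 t and V(11.7) = 669.30 L.
Solute balance: dm/dt = 0 − Q_out C = −Q_out m/V(t).
Separate: dm/m = −Q_out dt/V(t) ⇒ ln(m/m₀) = −(Q_out/(Q_in−Q_out)) ln(V/V₀).
m = m₀ (V₀/V)^(Q_out/(Q_in−Q_out)) = 72.6 × (798/669.30)^(-3.1909) = 41.420 mg.

41.4 mg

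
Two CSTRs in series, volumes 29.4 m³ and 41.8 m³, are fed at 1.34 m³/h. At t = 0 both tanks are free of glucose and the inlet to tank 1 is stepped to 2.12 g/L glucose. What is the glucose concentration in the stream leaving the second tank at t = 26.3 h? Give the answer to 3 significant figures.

0.560 g/L

Each tank obeys Vᵢ dCᵢ/dt = Q(Cᵢ₋₁ − Cᵢ), so τᵢ = Vᵢ/Q.
τ₁ = 29.4/1.34 = 21.940 h; τ₂ = 41.8/1.34 = 31.194 h.
Solving the cascade with C₁(0)=C₂(0)=0 gives C₂(t) = C_in[1 − (τ₁ e^(−t/τ₁) − τ₂ e^(−t/τ₂))/(τ₁ − τ₂)].
At t = 26.3: e^(−t/τ₁) = 0.30158, e^(−t/τ₂) = 0.43037.
C₂ = 2.12·[1 − (21.940·0.30158 − 31.194·0.43037)/(-9.2537)] = 2.12·0.26428 = 0.56028 g/L.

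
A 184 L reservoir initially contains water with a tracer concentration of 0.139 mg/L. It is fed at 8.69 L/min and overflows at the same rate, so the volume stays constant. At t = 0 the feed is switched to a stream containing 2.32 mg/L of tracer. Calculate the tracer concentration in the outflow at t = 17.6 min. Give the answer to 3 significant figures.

1.37 mg/L

Unsteady species balance (constant V, well mixed): V dC/dt = Q(C_in − C).
Rewrite as dC/dt + C/τ = C_in/τ, τ = V/Q = 21.174 min.
This is linear first-order; C(t) = C_in + (C₀ − C_in) e^(−t/τ).
C(17.6) = 2.32 + (0.139 − 2.32)·e^(−17.6/21.174) = 2.32 + (-2.1810)·0.43552 = 1.3701 mg/L.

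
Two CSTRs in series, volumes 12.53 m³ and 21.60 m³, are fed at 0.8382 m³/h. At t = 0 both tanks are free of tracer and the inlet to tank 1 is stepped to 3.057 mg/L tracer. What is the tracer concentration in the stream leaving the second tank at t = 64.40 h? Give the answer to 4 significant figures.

Species balance on tank i: dCᵢ/dt = (Cᵢ₋₁ − Cᵢ)/τᵢ with τᵢ = Vᵢ/Q.
τ₁ = 12.53/0.8382 = 14.9487 h; τ₂ = 21.60/0.8382 = 25.7695 h.
Solving the cascade with C₁(0)=C₂(0)=0 gives C₂(t) = C_in[1 − (τ₁ e^(−t/τ₁) − τ₂ e^(−t/τ₂))/(τ₁ − τ₂)].
At t = 64.40: e^(−t/τ₁) = 0.0134595, e^(−t/τ₂) = 0.0821607.
C₂ = 3.057·[1 − (14.9487·0.0134595 − 25.7695·0.0821607)/(-10.8208)] = 3.057·0.822930 = 2.51570 mg/L.

2.516 mg/L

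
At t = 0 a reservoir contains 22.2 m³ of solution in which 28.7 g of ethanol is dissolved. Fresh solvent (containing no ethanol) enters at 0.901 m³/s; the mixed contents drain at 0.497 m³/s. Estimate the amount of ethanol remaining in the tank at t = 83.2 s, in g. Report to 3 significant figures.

9.23 g

Total volume: dV/dt = Q_in − Q_out = 0.40400 m³/s, so V(t) = 22.2 + 0.40400 t and V(83.2) = 55.813 m³.
No ethanol enters, so dm/dt = −Q_out · (m/V).
dm/m = −Q_out dt/(V₀ + 0.40400 t); integrating gives ln(m/m₀) = −(Q_out/(Q_in−Q_out)) ln(V/V₀).
m = m₀ (V₀/V)^(Q_out/(Q_in−Q_out)) = 28.7 × (22.2/55.813)^(1.2302) = 9.2328 g.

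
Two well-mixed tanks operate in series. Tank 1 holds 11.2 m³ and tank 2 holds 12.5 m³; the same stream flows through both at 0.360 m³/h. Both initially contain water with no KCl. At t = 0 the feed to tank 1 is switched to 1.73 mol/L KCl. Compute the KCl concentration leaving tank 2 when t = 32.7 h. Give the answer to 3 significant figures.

Each tank obeys Vᵢ dCᵢ/dt = Q(Cᵢ₋₁ − Cᵢ), so τᵢ = Vᵢ/Q.
τ₁ = 11.2/0.360 = 31.111 h; τ₂ = 12.5/0.360 = 34.722 h.
Solving the cascade with C₁(0)=C₂(0)=0 gives C₂(t) = C_in[1 − (τ₁ e^(−t/τ₁) − τ₂ e^(−t/τ₂))/(τ₁ − τ₂)].
At t = 32.7: e^(−t/τ₁) = 0.34956, e^(−t/τ₂) = 0.38994.
C₂ = 1.73·[1 − (31.111·0.34956 − 34.722·0.38994)/(-3.6111)] = 1.73·0.26219 = 0.45358 mol/L.

0.454 mol/L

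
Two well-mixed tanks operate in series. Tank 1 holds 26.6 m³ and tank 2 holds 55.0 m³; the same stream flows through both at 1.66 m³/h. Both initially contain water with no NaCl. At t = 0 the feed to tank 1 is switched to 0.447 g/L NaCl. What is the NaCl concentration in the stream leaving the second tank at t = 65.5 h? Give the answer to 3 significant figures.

0.334 g/L

Species balance on tank i: dCᵢ/dt = (Cᵢ₋₁ − Cᵢ)/τᵢ with τᵢ = Vᵢ/Q.
τ₁ = 26.6/1.66 = 16.024 h; τ₂ = 55.0/1.66 = 33.133 h.
Solving the cascade with C₁(0)=C₂(0)=0 gives C₂(t) = C_in[1 − (τ₁ e^(−t/τ₁) − τ₂ e^(−t/τ₂))/(τ₁ − τ₂)].
At t = 65.5: e^(−t/τ₁) = 0.016780, e^(−t/τ₂) = 0.13850.
C₂ = 0.447·[1 − (16.024·0.016780 − 33.133·0.13850)/(-17.108)] = 0.447·0.74750 = 0.33413 g/L.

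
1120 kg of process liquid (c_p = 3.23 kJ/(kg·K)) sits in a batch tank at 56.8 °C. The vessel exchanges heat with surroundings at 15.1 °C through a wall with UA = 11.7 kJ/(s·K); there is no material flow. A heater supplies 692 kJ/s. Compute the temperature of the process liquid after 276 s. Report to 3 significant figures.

Unsteady energy balance on the tank contents: M c_p dT/dt = −UA(T − T_amb) + Q̇.
dT/dt = (T_ss − T)/τ with T_ss = T_amb + Q̇/UA = 15.1 + 692/11.7 = 74.245 °C, τ = M c_p/UA = 1120·3.23/11.7 = 309.20 s.
This is linear first-order; T(t) = T_ss + (T₀ − T_ss) e^(−t/τ).
T(276) = 74.245 + (-17.445)·0.40957 = 67.100 °C.

67.1 °C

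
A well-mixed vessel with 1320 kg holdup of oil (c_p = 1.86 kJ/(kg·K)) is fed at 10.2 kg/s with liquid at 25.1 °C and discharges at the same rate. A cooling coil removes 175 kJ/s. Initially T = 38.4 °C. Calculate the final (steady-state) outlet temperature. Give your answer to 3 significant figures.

15.9 °C

Unsteady energy balance on the tank contents: M c_p dT/dt = ṁ c_p (T_in − T) − 175.
At steady state dT/dt = 0 ⇒ T_ss = T_in − Q̇/(ṁ c_p) = 25.1 − 175/(10.2·1.86) = 15.876 °C.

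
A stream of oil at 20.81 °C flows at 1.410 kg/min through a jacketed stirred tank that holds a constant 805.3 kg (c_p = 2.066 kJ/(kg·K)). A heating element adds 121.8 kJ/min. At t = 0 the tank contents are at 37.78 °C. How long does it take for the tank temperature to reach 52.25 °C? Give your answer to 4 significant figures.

498.9 min

M c_p dT/dt = ṁ c_p (T_in − T) + Q̇.
τ = M/ṁ = 571.135 min; T_ss = T_in + Q̇/(ṁ c_p) = 62.6217 °C.
T(t) = T_ss + (T₀ − T_ss) e^(−t/τ). Set T = 52.25:
e^(−t/τ) = (52.25 − 62.6217)/(37.78 − 62.6217) = 0.417512
t = −571.135 · ln(0.417512) = 498.853 min.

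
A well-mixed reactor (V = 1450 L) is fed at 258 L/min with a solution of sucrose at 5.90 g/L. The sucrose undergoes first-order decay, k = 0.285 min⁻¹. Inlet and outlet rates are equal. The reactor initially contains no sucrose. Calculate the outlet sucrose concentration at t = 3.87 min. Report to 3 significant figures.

1.89 g/L

Species balance: V dC/dt = Q C_in − Q C − k V C.
dC/dt = (Q/V) C_in − (Q/V + k) C; effective rate a = Q/V + k = 0.17793 + 0.285 = 0.46293 min⁻¹.
C_ss = Q C_in/(Q + kV) = 2.2677 g/L; C(t) = C_ss + (C₀ − C_ss) e^(−a t).
C(3.87) = 2.2677 + (-2.2677)·e^(−0.46293·3.87) = 2.2677 + (-2.2677)·0.16670 = 1.8897 g/L.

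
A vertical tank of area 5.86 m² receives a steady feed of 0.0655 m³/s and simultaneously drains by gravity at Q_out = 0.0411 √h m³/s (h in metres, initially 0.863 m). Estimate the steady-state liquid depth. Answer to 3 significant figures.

2.54 m

Level balance: A dh/dt = 0.0655 − 0.0411 √h. Setting dh/dt = 0:
Q_in = 0.0411 √h_ss ⇒ √h_ss = 0.0655/0.0411 = 1.5937.
h_ss = 1.5937² = 2.5398 m. (Since h₀ = 0.863 m < h_ss, the level will rise toward this value.)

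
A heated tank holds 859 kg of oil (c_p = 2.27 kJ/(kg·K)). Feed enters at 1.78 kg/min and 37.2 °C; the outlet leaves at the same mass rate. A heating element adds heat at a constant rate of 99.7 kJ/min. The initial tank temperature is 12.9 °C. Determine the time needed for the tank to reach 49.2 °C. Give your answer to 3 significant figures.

Energy balance: M c_p dT/dt = ṁ c_p (T_in − T) + 99.7.
τ = M/ṁ = 482.58 min; T_ss = T_in + Q̇/(ṁ c_p) = 61.875 °C.
T(t) = T_ss + (T₀ − T_ss) e^(−t/τ). Set T = 49.2:
e^(−t/τ) = (49.2 − 61.875)/(12.9 − 61.875) = 0.25880
t = −482.58 · ln(0.25880) = 652.31 min.

652 min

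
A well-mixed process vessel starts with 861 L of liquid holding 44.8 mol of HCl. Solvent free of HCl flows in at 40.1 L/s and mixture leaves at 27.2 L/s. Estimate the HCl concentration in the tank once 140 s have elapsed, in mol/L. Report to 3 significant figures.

Total volume: dV/dt = Q_in − Q_out = 12.900 L/s, so V(t) = 861 + 12.900 t and V(140) = 2667.0 L.
Species balance (pure solvent in): dm/dt = −Q_out · m/V(t).
dm/m = −Q_out dt/(V₀ + 12.900 t); integrating gives ln(m/m₀) = −(Q_out/(Q_in−Q_out)) ln(V/V₀).
m = m₀ (V₀/V)^(Q_out/(Q_in−Q_out)) = 44.8 × (861/2667.0)^(2.1085) = 4.1300 mol.
C = m/V = 4.1300/2667.0 = 0.0015486 mol/L.

0.00155 mol/L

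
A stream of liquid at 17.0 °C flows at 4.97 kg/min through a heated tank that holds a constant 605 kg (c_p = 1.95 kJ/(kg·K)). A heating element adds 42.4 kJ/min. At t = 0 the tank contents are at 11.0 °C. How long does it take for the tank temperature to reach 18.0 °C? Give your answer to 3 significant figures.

M c_p dT/dt = ṁ c_p (T_in − T) + Q̇.
τ = M/ṁ = 121.73 min; T_ss = T_in + Q̇/(ṁ c_p) = 21.375 °C.
T(t) = T_ss + (T₀ − T_ss) e^(−t/τ). Set T = 18.0:
e^(−t/τ) = (18.0 − 21.375)/(11.0 − 21.375) = 0.32530
t = −121.73 · ln(0.32530) = 136.70 min.

137 min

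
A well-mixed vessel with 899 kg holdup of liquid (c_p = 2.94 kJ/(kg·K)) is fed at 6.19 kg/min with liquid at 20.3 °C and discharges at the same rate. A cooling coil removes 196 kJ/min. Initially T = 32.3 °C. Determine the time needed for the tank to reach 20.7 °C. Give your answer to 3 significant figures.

M c_p dT/dt = ṁ c_p (T_in − T) − Q̇.
τ = M/ṁ = 145.23 min; T_ss = T_in − Q̇/(ṁ c_p) = 9.5299 °C.
T(t) = T_ss + (T₀ − T_ss) e^(−t/τ). Set T = 20.7:
e^(−t/τ) = (20.7 − 9.5299)/(32.3 − 9.5299) = 0.49056
t = −145.23 · ln(0.49056) = 103.44 min.

103 min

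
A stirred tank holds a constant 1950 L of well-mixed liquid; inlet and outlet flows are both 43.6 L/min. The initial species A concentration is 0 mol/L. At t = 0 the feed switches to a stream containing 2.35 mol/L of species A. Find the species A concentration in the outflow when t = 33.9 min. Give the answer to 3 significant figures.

Accumulation = in − out for the solute gives V dC/dt = Q(C_in − C).
So dC/dt = (C_in − C)/τ with τ = V/Q = 1950/43.6 = 44.725 min.
Integrating: C(t) = C_in + (C₀ − C_in) e^(−t/τ).
C(33.9) = 2.35 + (0 − 2.35)·e^(−33.9/44.725) = 2.35 + (-2.3500)·0.46862 = 1.2487 mol/L.

1.25 mol/L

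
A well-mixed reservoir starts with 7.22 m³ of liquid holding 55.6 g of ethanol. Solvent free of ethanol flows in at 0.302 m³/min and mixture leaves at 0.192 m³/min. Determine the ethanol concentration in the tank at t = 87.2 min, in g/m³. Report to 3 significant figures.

Total volume: dV/dt = Q_in − Q_out = 0.11000 m³/min, so V(t) = 7.22 + 0.11000 t and V(87.2) = 16.812 m³.
Solute balance: dm/dt = 0 − Q_out C = −Q_out m/V(t).
dm/m = −Q_out dt/(V₀ + 0.11000 t); integrating gives ln(m/m₀) = −(Q_out/(Q_in−Q_out)) ln(V/V₀).
m = m₀ (V₀/V)^(Q_out/(Q_in−Q_out)) = 55.6 × (7.22/16.812)^(1.7455) = 12.716 g.
C = m/V = 12.716/16.812 = 0.75636 g/m³.

0.756 g/m³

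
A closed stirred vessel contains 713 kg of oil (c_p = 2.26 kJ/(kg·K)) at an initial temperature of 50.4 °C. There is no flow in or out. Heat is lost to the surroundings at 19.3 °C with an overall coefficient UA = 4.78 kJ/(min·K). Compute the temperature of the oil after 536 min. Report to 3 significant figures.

Lumped-capacitance energy balance: M c_p dT/dt = UA(T_amb − T).
dT/dt = (T_ss − T)/τ with T_ss = T_amb = 19.300 °C, τ = M c_p/UA = 713·2.26/4.78 = 337.11 min.
T approaches T_ss exponentially: T(t) = T_ss + (T₀ − T_ss) e^(−t/τ).
T(536) = 19.300 + (31.100)·0.20393 = 25.642 °C.

25.6 °C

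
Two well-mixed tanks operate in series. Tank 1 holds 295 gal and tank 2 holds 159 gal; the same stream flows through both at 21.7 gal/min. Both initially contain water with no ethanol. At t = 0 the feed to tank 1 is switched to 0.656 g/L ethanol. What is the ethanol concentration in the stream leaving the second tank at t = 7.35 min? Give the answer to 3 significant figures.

Each tank obeys Vᵢ dCᵢ/dt = Q(Cᵢ₋₁ − Cᵢ), so τᵢ = Vᵢ/Q.
τ₁ = 295/21.7 = 13.594 min; τ₂ = 159/21.7 = 7.3272 min.
Tank 1: C₁ = C_in(1 − e^(−t/τ₁)). Tank 2 (τ₁ ≠ τ₂): C₂ = C_in[1 − (τ₁ e^(−t/τ₁) − τ₂ e^(−t/τ₂))/(τ₁ − τ₂)].
At t = 7.35: e^(−t/τ₁) = 0.58236, e^(−t/τ₂) = 0.36674.
C₂ = 0.656·[1 − (13.594·0.58236 − 7.3272·0.36674)/(6.2673)] = 0.656·0.16554 = 0.10860 g/L.

0.109 g/L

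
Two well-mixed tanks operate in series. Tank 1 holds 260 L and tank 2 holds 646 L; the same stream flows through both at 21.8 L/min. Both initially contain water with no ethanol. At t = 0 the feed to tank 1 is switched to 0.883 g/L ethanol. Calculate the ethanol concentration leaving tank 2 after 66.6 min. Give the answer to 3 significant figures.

Each tank obeys Vᵢ dCᵢ/dt = Q(Cᵢ₋₁ − Cᵢ), so τᵢ = Vᵢ/Q.
τ₁ = 260/21.8 = 11.927 min; τ₂ = 646/21.8 = 29.633 min.
Tank 1: C₁ = C_in(1 − e^(−t/τ₁)). Tank 2 (τ₁ ≠ τ₂): C₂ = C_in[1 − (τ₁ e^(−t/τ₁) − τ₂ e^(−t/τ₂))/(τ₁ − τ₂)].
At t = 66.6: e^(−t/τ₁) = 0.0037569, e^(−t/τ₂) = 0.10566.
C₂ = 0.883·[1 − (11.927·0.0037569 − 29.633·0.10566)/(-17.706)] = 0.883·0.82569 = 0.72909 g/L.

0.729 g/L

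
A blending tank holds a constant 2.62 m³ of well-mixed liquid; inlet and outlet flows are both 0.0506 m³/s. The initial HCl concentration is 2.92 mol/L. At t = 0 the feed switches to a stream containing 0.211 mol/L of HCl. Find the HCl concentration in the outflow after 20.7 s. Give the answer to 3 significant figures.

Transient balance on the dissolved component: V dC/dt = Q(C_in − C).
So dC/dt = (C_in − C)/τ with τ = V/Q = 2.62/0.0506 = 51.779 s.
Integrating: C(t) = C_in + (C₀ − C_in) e^(−t/τ).
C(20.7) = 0.211 + (2.92 − 0.211)·e^(−20.7/51.779) = 0.211 + (2.7090)·0.67047 = 2.0273 mol/L.

2.03 mol/L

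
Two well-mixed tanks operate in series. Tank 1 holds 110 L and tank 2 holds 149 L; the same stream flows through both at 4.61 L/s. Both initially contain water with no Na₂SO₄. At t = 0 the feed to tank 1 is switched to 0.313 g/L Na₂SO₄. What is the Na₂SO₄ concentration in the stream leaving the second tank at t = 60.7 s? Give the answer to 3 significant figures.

0.200 g/L

Each tank obeys Vᵢ dCᵢ/dt = Q(Cᵢ₋₁ − Cᵢ), so τᵢ = Vᵢ/Q.
τ₁ = 110/4.61 = 23.861 s; τ₂ = 149/4.61 = 32.321 s.
Tank 1: C₁ = C_in(1 − e^(−t/τ₁)). Tank 2 (τ₁ ≠ τ₂): C₂ = C_in[1 − (τ₁ e^(−t/τ₁) − τ₂ e^(−t/τ₂))/(τ₁ − τ₂)].
At t = 60.7: e^(−t/τ₁) = 0.078561, e^(−t/τ₂) = 0.15289.
C₂ = 0.313·[1 − (23.861·0.078561 − 32.321·0.15289)/(-8.4599)] = 0.313·0.63746 = 0.19953 g/L.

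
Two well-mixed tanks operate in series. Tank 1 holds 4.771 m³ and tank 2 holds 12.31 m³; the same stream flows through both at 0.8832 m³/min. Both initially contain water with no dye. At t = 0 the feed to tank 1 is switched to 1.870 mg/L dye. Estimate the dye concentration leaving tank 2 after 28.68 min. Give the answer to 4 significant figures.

Each tank obeys Vᵢ dCᵢ/dt = Q(Cᵢ₋₁ − Cᵢ), so τᵢ = Vᵢ/Q.
τ₁ = 4.771/0.8832 = 5.40195 min; τ₂ = 12.31/0.8832 = 13.9380 min.
Solving the cascade with C₁(0)=C₂(0)=0 gives C₂(t) = C_in[1 − (τ₁ e^(−t/τ₁) − τ₂ e^(−t/τ₂))/(τ₁ − τ₂)].
At t = 28.68: e^(−t/τ₁) = 0.00494590, e^(−t/τ₂) = 0.127749.
C₂ = 1.870·[1 − (5.40195·0.00494590 − 13.9380·0.127749)/(-8.53601)] = 1.870·0.794537 = 1.48578 mg/L.

1.486 mg/L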